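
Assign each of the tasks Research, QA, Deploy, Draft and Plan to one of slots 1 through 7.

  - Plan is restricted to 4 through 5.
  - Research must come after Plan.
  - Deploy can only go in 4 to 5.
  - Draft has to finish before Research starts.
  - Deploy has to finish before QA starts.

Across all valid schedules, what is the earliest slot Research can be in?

Precedence pushes Research to at least 5.
Research at 5 is achievable: Draft -> 1, Research -> 5, Plan -> 4, Deploy -> 4, QA -> 5.

5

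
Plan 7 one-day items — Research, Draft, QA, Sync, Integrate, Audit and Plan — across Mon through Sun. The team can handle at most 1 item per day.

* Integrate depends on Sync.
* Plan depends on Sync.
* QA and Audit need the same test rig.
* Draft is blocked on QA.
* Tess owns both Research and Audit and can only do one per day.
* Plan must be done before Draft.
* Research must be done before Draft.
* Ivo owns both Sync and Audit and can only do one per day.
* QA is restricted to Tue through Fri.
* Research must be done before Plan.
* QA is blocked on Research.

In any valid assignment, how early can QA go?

QA is available from Tue; QA's own window allows nothing later than Fri.
QA at Tue is achievable: QA in Tue, Plan in Thu, Sync in Wed, Draft in Fri, Audit in Sun, Research in Mon, Integrate in Sat.

Tue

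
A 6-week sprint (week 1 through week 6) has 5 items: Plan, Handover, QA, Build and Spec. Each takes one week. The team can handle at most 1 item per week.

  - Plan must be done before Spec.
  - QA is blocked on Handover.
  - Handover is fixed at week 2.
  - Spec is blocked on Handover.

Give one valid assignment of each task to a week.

Plan in week 1; Build in week 5; QA in week 4; Handover in week 2; Spec in week 3

Checking: Handover(week 2) before Spec(week 3); Handover(week 2) before QA(week 4); Plan(week 1) before Spec(week 3); Handover=week 2 in [week 2,week 2]; max 1 per week (cap 1).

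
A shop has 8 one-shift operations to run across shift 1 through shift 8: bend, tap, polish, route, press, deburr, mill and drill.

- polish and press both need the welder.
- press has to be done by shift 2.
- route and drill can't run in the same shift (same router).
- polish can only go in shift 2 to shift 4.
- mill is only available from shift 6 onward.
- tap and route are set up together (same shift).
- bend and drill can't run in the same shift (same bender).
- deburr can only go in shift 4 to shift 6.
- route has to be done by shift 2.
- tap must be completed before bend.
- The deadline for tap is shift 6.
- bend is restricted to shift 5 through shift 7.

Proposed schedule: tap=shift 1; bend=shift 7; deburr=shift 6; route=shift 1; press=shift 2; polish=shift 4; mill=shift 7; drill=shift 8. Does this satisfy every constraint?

bend is restricted to shift 5 through shift 7 — holds.
route and drill can't run in the same shift (same router) — holds.
polish can only go in shift 2 to shift 4 — holds.
route has to be done by shift 2 — holds.
The deadline for tap is shift 6 — holds.
bend and drill can't run in the same shift (same bender) — holds.
tap must be completed before bend — holds.
deburr can only go in shift 4 to shift 6 — holds.
press has to be done by shift 2 — holds.
polish and press both need the welder — holds.
mill is only available from shift 6 onward — holds.
tap and route are set up together (same shift) — holds.

Yes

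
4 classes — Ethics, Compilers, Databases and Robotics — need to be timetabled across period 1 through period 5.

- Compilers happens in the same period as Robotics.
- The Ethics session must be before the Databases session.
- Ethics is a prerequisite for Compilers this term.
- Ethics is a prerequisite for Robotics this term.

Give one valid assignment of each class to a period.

Databases -> period 2; Ethics -> period 1; Robotics -> period 2; Compilers -> period 2

Checking: Ethics(period 1) before Robotics(period 2); Ethics(period 1) before Compilers(period 2); Ethics(period 1) before Databases(period 2); Compilers = Robotics = period 2.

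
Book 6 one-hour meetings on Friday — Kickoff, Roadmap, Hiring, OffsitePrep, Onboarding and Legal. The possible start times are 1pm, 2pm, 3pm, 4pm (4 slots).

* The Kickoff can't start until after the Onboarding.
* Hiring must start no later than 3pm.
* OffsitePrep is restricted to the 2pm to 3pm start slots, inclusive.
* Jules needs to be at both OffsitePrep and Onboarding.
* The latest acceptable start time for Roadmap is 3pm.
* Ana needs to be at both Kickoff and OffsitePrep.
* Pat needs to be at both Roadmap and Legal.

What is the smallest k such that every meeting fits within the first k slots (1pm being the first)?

The precedence chain requires at least 2 distinct slots.
Could 2 slots be enough, i.e. nothing placed later than 2pm? No: OffsitePrep's window within 2 slots is {2pm}; Kickoff must come after Onboarding (at 1pm or later) → {2pm}; OffsitePrep can't share with Kickoff (2pm) → nothing is left.
So 2 slots is not enough.
3 works (last occupied slot: 3pm): for example Kickoff=3pm, Hiring=1pm, Legal=2pm, Roadmap=1pm, OffsitePrep=2pm, Onboarding=1pm.

3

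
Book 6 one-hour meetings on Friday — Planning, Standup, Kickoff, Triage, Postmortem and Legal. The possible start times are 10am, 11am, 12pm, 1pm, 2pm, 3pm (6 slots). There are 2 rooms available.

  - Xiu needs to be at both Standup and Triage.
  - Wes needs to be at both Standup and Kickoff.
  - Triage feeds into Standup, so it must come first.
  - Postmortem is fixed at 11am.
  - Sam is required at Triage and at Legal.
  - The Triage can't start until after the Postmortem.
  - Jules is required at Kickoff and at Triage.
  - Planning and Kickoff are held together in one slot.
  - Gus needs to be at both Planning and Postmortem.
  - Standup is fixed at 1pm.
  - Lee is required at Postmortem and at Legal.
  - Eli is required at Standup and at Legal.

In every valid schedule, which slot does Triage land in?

12pm

Postmortem is fixed at 11am and must come before Triage, so Triage is at least 12pm.
Standup is fixed at 1pm and must come after Triage, so Triage is at most 12pm.
So Triage must be 12pm.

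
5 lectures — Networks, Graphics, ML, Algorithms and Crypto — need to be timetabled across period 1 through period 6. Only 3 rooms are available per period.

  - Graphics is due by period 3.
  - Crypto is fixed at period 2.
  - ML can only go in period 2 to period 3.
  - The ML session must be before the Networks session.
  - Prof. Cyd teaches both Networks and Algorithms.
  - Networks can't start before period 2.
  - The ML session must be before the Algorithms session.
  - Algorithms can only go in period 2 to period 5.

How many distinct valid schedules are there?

Splitting on Networks: it can be period 3 (6), period 4 (9), period 5 (9), period 6 (15). Listing each branch's schedules as (Graphics, ML, Algorithms, Crypto) by period number:
Networks=period 3: (1,2,4,2) (1,2,5,2) (2,2,4,2) (2,2,5,2) (3,2,4,2) (3,2,5,2) — 6.
Networks=period 4: (1,2,3,2) (1,2,5,2) (1,3,5,2) (2,2,3,2) (2,2,5,2) (2,3,5,2) (3,2,3,2) (3,2,5,2) (3,3,5,2) — 9.
Networks=period 5: (1,2,3,2) (1,2,4,2) (1,3,4,2) (2,2,3,2) (2,2,4,2) (2,3,4,2) (3,2,3,2) (3,2,4,2) (3,3,4,2) — 9.
Networks=period 6: (1,2,3,2) (1,2,4,2) (1,2,5,2) (1,3,4,2) (1,3,5,2) (2,2,3,2) (2,2,4,2) (2,2,5,2) (2,3,4,2) (2,3,5,2) (3,2,3,2) (3,2,4,2) (3,2,5,2) (3,3,4,2) (3,3,5,2) — 15.
Summing: 6 + 9 + 9 + 15 = 39.

39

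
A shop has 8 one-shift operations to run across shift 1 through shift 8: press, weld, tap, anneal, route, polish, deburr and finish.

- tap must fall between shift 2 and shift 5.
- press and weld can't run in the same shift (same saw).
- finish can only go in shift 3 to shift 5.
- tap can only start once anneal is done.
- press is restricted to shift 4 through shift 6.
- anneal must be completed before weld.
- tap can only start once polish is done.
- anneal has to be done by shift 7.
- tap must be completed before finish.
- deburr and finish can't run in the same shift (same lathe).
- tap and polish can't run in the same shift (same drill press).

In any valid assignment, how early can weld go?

shift 2

Precedence pushes weld to at least shift 2.
weld at shift 2 is achievable: anneal=shift 1, press=shift 4, polish=shift 1, route=shift 1, finish=shift 3, tap=shift 2, deburr=shift 1, weld=shift 2.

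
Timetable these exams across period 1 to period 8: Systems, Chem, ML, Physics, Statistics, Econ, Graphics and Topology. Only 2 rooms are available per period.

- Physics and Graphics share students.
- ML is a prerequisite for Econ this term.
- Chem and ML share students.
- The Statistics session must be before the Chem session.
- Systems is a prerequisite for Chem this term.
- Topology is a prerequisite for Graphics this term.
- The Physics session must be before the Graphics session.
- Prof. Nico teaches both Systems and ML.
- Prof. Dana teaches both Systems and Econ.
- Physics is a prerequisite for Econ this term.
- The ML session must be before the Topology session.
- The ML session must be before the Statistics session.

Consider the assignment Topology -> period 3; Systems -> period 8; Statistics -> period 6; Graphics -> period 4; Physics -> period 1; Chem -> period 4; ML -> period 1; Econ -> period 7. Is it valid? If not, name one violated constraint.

Prof. Nico teaches both Systems and ML — holds.
ML is a prerequisite for Econ this term — holds.
Chem and ML share students — holds.
The ML session must be before the Statistics session — holds.
Only 2 rooms are available per period — holds.
Prof. Dana teaches both Systems and Econ — holds.
Physics and Graphics share students — holds.
Topology is a prerequisite for Graphics this term — holds.
Physics is a prerequisite for Econ this term — holds.
The Physics session must be before the Graphics session — holds.
Systems is a prerequisite for Chem this term — violated.
The Statistics session must be before the Chem session — violated.
The ML session must be before the Topology session — holds.

No. Systems is a prerequisite for Chem this term is not satisfied.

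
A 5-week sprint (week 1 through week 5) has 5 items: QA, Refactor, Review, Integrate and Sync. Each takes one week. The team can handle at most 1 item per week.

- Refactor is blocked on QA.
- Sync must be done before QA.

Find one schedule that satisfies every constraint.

QA -> week 2; Sync -> week 1; Integrate -> week 5; Review -> week 4; Refactor -> week 3

Checking: QA(week 2) before Refactor(week 3); Sync(week 1) before QA(week 2); max 1 per week (cap 1).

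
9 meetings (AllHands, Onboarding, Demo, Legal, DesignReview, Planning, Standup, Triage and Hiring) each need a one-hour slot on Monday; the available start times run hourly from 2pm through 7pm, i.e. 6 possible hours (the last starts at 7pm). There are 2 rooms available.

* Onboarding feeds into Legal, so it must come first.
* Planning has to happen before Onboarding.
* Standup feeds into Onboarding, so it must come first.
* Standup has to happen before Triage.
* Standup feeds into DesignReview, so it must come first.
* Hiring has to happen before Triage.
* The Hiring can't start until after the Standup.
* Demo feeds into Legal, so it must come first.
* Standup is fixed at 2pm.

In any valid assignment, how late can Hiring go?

6pm

Precedence pushes Hiring to at least 3pm; downstream work caps Hiring at 6pm.
Hiring at 6pm is achievable: Legal in 4pm, Triage in 7pm, DesignReview in 4pm, Planning in 2pm, Onboarding in 3pm, Standup in 2pm, Demo in 3pm, AllHands in 5pm, Hiring in 6pm.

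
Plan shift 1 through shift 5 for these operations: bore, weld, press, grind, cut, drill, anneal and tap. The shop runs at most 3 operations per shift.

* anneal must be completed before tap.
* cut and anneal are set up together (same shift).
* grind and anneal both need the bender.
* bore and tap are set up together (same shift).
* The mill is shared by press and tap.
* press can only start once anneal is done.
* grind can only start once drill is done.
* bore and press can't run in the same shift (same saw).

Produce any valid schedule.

cut -> shift 1, bore -> shift 3, press -> shift 2, tap -> shift 3, grind -> shift 2, drill -> shift 1, weld -> shift 2, anneal -> shift 1

Checking: anneal(shift 1) before press(shift 2); drill(shift 1) before grind(shift 2); anneal(shift 1) before tap(shift 3); grind(shift 2) != anneal(shift 1); bore(shift 3) != press(shift 2); press(shift 2) != tap(shift 3); cut = anneal = shift 1; bore = tap = shift 3; max 3 per shift (cap 3).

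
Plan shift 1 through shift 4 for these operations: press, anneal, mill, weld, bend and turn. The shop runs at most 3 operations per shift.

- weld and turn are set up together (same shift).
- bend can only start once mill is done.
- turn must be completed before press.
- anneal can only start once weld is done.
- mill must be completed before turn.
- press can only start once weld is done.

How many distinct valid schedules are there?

17

Splitting on press: it can be shift 3 (6), shift 4 (11). Listing each branch's schedules as (anneal, mill, weld, bend, turn) by shift number:
press=shift 3: (3,1,2,2,2) (3,1,2,3,2) (3,1,2,4,2) (4,1,2,2,2) (4,1,2,3,2) (4,1,2,4,2) — 6.
press=shift 4: (3,1,2,2,2) (3,1,2,3,2) (3,1,2,4,2) (4,1,2,2,2) (4,1,2,3,2) (4,1,2,4,2) (4,1,3,2,3) (4,1,3,3,3) (4,1,3,4,3) (4,2,3,3,3) (4,2,3,4,3) — 11.
Summing: 6 + 11 = 17.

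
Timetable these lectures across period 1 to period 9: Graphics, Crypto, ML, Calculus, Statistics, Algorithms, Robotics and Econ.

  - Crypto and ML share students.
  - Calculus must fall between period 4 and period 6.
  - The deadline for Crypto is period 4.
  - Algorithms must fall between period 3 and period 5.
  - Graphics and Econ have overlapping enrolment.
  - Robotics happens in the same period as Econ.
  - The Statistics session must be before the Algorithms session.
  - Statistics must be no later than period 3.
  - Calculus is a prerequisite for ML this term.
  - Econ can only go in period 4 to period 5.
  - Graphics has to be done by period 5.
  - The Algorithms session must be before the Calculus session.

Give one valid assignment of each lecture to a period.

Algorithms -> period 3, Crypto -> period 1, Statistics -> period 1, Calculus -> period 4, ML -> period 5, Econ -> period 4, Robotics -> period 4, Graphics -> period 1

Checking: Calculus(period 4) before ML(period 5); Algorithms(period 3) before Calculus(period 4); Statistics(period 1) before Algorithms(period 3); Graphics(period 1) != Econ(period 4); Crypto(period 1) != ML(period 5); Robotics = Econ = period 4; Econ=period 4 in [period 4,period 5]; Graphics=period 1 in [period 1,period 5]; Calculus=period 4 in [period 4,period 6]; Crypto=period 1 in [period 1,period 4]; Algorithms=period 3 in [period 3,period 5]; Statistics=period 1 in [period 1,period 3].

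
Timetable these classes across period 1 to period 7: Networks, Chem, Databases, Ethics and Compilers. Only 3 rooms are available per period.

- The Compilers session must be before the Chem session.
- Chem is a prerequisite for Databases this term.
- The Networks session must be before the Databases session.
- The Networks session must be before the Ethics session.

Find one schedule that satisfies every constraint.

Databases=period 3, Compilers=period 1, Chem=period 2, Networks=period 1, Ethics=period 2

Checking: Networks(period 1) before Ethics(period 2); Networks(period 1) before Databases(period 3); Compilers(period 1) before Chem(period 2); Chem(period 2) before Databases(period 3); max 2 per period (cap 3).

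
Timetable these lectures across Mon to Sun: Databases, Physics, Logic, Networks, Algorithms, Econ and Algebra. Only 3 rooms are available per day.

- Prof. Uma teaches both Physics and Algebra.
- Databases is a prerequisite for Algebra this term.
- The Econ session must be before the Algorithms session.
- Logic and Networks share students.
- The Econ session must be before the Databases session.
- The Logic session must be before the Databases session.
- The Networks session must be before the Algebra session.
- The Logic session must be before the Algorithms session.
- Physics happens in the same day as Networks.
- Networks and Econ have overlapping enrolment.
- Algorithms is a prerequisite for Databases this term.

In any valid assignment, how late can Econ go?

Downstream work caps Econ at Thu.
Econ at Thu is achievable: Econ -> Thu; Algebra -> Sun; Databases -> Sat; Algorithms -> Fri; Networks -> Tue; Logic -> Mon; Physics -> Tue.

Thu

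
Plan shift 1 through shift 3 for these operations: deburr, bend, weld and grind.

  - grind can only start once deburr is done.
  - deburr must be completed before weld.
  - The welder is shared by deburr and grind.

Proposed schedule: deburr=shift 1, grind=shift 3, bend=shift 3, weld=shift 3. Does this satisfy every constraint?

Yes

The welder is shared by deburr and grind — holds.
grind can only start once deburr is done — holds.
deburr must be completed before weld — holds.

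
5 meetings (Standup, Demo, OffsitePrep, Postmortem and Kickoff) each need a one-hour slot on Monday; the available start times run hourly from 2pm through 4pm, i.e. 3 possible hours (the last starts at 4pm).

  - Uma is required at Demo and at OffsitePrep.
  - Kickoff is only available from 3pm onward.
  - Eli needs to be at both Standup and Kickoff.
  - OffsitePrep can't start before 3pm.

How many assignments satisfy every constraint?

48

Splitting on Standup: it can be 2pm (24), 3pm (12), 4pm (12). Listing each branch's schedules as (Demo, OffsitePrep, Postmortem, Kickoff):
Standup=2pm: (2pm,3pm,2pm,3pm) (2pm,3pm,2pm,4pm) (2pm,3pm,3pm,3pm) (2pm,3pm,3pm,4pm) (2pm,3pm,4pm,3pm) (2pm,3pm,4pm,4pm) (2pm,4pm,2pm,3pm) (2pm,4pm,2pm,4pm) (2pm,4pm,3pm,3pm) (2pm,4pm,3pm,4pm) (2pm,4pm,4pm,3pm) (2pm,4pm,4pm,4pm) (3pm,4pm,2pm,3pm) (3pm,4pm,2pm,4pm) (3pm,4pm,3pm,3pm) (3pm,4pm,3pm,4pm) (3pm,4pm,4pm,3pm) (3pm,4pm,4pm,4pm) (4pm,3pm,2pm,3pm) (4pm,3pm,2pm,4pm) (4pm,3pm,3pm,3pm) (4pm,3pm,3pm,4pm) (4pm,3pm,4pm,3pm) (4pm,3pm,4pm,4pm) — 24.
Standup=3pm: (2pm,3pm,2pm,4pm) (2pm,3pm,3pm,4pm) (2pm,3pm,4pm,4pm) (2pm,4pm,2pm,4pm) (2pm,4pm,3pm,4pm) (2pm,4pm,4pm,4pm) (3pm,4pm,2pm,4pm) (3pm,4pm,3pm,4pm) (3pm,4pm,4pm,4pm) (4pm,3pm,2pm,4pm) (4pm,3pm,3pm,4pm) (4pm,3pm,4pm,4pm) — 12.
Standup=4pm: (2pm,3pm,2pm,3pm) (2pm,3pm,3pm,3pm) (2pm,3pm,4pm,3pm) (2pm,4pm,2pm,3pm) (2pm,4pm,3pm,3pm) (2pm,4pm,4pm,3pm) (3pm,4pm,2pm,3pm) (3pm,4pm,3pm,3pm) (3pm,4pm,4pm,3pm) (4pm,3pm,2pm,3pm) (4pm,3pm,3pm,3pm) (4pm,3pm,4pm,3pm) — 12.
Summing: 24 + 12 + 12 = 48.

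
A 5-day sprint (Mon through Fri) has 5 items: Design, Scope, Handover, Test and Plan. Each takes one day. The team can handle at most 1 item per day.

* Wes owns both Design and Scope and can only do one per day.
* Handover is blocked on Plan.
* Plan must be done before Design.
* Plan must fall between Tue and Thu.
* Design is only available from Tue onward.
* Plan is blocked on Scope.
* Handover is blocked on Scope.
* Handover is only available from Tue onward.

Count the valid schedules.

Splitting on Design: it can be Wed (2), Thu (4), Fri (4). Listing each branch's schedules as (Scope, Handover, Test, Plan):
Design=Wed: (Mon,Thu,Fri,Tue) (Mon,Fri,Thu,Tue) — 2.
Design=Thu: (Mon,Wed,Fri,Tue) (Mon,Fri,Tue,Wed) (Mon,Fri,Wed,Tue) (Tue,Fri,Mon,Wed) — 4.
Design=Fri: (Mon,Wed,Thu,Tue) (Mon,Thu,Tue,Wed) (Mon,Thu,Wed,Tue) (Tue,Thu,Mon,Wed) — 4.
Summing: 2 + 4 + 4 = 10.

10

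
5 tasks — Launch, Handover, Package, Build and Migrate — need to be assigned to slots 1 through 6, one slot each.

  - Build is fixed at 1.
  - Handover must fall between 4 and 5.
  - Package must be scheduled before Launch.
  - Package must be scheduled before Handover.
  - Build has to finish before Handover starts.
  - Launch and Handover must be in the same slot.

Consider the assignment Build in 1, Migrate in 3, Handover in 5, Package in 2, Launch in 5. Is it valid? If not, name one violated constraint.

Package must be scheduled before Handover — holds.
Build has to finish before Handover starts — holds.
Package must be scheduled before Launch — holds.
Build is fixed at 1 — holds.
Launch and Handover must be in the same slot — holds.
Handover must fall between 4 and 5 — holds.

Valid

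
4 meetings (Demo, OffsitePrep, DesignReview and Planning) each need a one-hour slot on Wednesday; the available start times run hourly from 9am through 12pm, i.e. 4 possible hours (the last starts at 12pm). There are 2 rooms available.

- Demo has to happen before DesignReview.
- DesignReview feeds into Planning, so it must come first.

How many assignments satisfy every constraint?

Splitting on Demo: it can be 9am (12), 10am (4). Listing each branch's schedules as (OffsitePrep, DesignReview, Planning):
Demo=9am: (9am,10am,11am) (9am,10am,12pm) (9am,11am,12pm) (10am,10am,11am) (10am,10am,12pm) (10am,11am,12pm) (11am,10am,11am) (11am,10am,12pm) (11am,11am,12pm) (12pm,10am,11am) (12pm,10am,12pm) (12pm,11am,12pm) — 12.
Demo=10am: (9am,11am,12pm) (10am,11am,12pm) (11am,11am,12pm) (12pm,11am,12pm) — 4.
Summing: 12 + 4 = 16.

16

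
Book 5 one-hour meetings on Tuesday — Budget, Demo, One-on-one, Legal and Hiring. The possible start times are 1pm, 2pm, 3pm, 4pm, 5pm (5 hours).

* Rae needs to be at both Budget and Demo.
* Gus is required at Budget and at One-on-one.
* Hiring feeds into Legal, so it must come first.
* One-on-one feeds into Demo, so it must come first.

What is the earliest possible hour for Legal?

2pm

Precedence pushes Legal to at least 2pm.
Legal at 2pm is achievable: Legal -> 2pm, Hiring -> 1pm, One-on-one -> 1pm, Budget -> 3pm, Demo -> 2pm.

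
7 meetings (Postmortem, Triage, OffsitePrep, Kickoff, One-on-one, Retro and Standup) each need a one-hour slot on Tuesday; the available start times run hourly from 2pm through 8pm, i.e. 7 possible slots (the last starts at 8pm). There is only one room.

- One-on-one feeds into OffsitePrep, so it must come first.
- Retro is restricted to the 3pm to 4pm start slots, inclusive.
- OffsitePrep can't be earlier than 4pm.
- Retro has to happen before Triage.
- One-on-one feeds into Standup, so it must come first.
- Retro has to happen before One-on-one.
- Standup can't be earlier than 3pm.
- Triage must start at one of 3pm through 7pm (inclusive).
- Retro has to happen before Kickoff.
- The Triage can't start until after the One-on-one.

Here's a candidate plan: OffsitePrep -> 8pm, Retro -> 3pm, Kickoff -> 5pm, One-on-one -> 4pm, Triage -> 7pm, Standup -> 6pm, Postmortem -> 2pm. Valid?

Triage must start at one of 3pm through 7pm (inclusive) — holds.
Retro has to happen before Kickoff — holds.
Standup can't be earlier than 3pm — holds.
One-on-one feeds into Standup, so it must come first — holds.
Retro has to happen before One-on-one — holds.
Retro is restricted to the 3pm to 4pm start slots, inclusive — holds.
The Triage can't start until after the One-on-one — holds.
OffsitePrep can't be earlier than 4pm — holds.
One-on-one feeds into OffsitePrep, so it must come first — holds.
Retro has to happen before Triage — holds.
There is only one room — holds.

Yes, all constraints hold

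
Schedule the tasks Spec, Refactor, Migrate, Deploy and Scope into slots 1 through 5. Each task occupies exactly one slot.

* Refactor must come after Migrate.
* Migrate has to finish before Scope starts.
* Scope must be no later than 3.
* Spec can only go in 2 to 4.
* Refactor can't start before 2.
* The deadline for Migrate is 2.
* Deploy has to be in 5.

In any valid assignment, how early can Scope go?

Precedence pushes Scope to at least 2; Scope's own window allows nothing later than 3.
Scope at 2 is achievable: Migrate in 1, Spec in 2, Scope in 2, Deploy in 5, Refactor in 2.

2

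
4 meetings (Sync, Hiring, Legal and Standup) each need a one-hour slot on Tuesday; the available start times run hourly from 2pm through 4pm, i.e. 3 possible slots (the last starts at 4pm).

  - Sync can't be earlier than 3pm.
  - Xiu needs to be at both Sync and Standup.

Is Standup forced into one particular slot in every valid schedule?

Standup can be 2pm (e.g. Legal=2pm; Sync=3pm; Hiring=2pm; Standup=2pm) or 3pm (e.g. Standup -> 3pm, Legal -> 2pm, Hiring -> 2pm, Sync -> 4pm).

No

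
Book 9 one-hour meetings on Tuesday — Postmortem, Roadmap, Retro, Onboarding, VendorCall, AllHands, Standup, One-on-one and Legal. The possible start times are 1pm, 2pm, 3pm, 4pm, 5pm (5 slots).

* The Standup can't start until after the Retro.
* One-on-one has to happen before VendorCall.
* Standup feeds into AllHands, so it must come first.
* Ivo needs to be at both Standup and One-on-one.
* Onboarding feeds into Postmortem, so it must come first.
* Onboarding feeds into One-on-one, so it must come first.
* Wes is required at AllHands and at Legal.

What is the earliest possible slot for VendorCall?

Precedence pushes VendorCall to at least 3pm.
VendorCall at 3pm is achievable: VendorCall=3pm, AllHands=4pm, Retro=1pm, Standup=3pm, Postmortem=2pm, One-on-one=2pm, Onboarding=1pm, Roadmap=1pm, Legal=1pm.

3pm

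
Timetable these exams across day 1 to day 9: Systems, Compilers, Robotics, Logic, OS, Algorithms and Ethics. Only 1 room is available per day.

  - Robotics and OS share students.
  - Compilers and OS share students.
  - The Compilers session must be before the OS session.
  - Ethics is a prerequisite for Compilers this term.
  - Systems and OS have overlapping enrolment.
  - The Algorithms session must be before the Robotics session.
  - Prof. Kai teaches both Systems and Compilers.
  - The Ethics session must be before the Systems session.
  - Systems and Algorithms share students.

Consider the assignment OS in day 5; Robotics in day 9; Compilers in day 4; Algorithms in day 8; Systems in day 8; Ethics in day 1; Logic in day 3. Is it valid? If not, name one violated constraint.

No — it violates: Systems and Algorithms share students

Systems and Algorithms share students — violated.
Compilers and OS share students — holds.
Robotics and OS share students — holds.
Only 1 room is available per day — violated.
The Ethics session must be before the Systems session — holds.
Ethics is a prerequisite for Compilers this term — holds.
The Algorithms session must be before the Robotics session — holds.
Systems and OS have overlapping enrolment — holds.
Prof. Kai teaches both Systems and Compilers — holds.
The Compilers session must be before the OS session — holds.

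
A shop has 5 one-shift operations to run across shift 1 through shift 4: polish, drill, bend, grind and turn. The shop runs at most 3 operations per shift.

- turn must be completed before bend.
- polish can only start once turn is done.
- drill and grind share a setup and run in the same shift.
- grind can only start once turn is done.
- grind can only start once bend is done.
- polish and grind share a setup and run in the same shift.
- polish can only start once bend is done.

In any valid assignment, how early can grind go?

shift 3

Precedence pushes grind to at least shift 3.
grind at shift 3 is achievable: bend=shift 2; drill=shift 3; turn=shift 1; polish=shift 3; grind=shift 3.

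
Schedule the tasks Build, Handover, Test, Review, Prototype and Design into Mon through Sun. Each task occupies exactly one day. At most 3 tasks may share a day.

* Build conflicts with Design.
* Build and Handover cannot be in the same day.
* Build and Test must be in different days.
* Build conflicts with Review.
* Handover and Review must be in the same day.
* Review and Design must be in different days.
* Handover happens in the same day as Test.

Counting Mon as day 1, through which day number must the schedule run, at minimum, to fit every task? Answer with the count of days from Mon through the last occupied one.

3 days

With at most 3 per day and 6 tasks, at least 2 days are needed.
Could 2 days be enough, i.e. nothing placed later than Tue? No: Build, Handover and Design must all be in different days (Build/Handover can't share; Build/Design can't share; Handover/Design can't share), but only 2 days are available: 3 tasks can't fit in 2 distinct days.
So 2 days is not enough.
3 works (last occupied day: Wed): for example Build in Mon; Test in Tue; Prototype in Mon; Handover in Tue; Design in Wed; Review in Tue.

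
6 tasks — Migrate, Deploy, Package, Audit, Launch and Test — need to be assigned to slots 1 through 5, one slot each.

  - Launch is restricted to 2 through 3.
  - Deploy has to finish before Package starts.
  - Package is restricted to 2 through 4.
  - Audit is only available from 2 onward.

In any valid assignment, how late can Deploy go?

Downstream work caps Deploy at 3.
Deploy at 3 is achievable: Package in 4; Deploy in 3; Migrate in 1; Launch in 2; Audit in 2; Test in 1.

3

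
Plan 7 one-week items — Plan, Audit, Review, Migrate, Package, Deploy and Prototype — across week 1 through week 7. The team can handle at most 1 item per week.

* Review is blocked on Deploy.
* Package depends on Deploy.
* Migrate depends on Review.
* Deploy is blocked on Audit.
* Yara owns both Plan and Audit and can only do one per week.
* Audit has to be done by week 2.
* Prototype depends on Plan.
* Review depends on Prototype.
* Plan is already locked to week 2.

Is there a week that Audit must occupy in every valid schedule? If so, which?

week 1

Audit's window is week 1–week 2.
Plan is fixed at week 2, and Audit can't share a week with Plan.
So Audit must be week 1.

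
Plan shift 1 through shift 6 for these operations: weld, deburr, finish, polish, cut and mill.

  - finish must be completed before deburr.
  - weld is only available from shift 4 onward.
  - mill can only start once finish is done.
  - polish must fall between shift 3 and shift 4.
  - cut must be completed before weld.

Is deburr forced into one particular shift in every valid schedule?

deburr can be shift 2 (e.g. weld=shift 4, polish=shift 3, finish=shift 1, mill=shift 2, cut=shift 1, deburr=shift 2) or shift 3 (e.g. polish in shift 3, weld in shift 4, deburr in shift 3, mill in shift 2, cut in shift 1, finish in shift 1).

No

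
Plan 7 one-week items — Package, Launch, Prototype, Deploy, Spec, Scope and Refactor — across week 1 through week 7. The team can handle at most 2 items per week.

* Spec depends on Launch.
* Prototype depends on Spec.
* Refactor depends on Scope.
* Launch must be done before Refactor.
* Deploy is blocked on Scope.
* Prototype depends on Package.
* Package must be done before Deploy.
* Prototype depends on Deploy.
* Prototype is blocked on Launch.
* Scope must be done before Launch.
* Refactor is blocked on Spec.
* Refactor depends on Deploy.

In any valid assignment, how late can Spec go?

week 6

Precedence pushes Spec to at least week 3; downstream work caps Spec at week 6.
Spec at week 6 is achievable: Launch -> week 2; Refactor -> week 7; Package -> week 1; Spec -> week 6; Scope -> week 1; Deploy -> week 2; Prototype -> week 7.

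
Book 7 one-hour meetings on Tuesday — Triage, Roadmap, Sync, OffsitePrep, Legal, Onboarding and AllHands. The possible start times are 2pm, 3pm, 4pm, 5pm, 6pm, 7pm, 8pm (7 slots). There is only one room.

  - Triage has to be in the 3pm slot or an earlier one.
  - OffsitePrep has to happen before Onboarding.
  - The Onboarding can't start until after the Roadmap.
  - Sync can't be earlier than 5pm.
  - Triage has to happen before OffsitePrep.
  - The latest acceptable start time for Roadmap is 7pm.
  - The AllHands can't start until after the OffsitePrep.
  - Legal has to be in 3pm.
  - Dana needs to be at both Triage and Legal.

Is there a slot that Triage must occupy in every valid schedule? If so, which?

Triage's window is 2pm–3pm.
Legal is fixed at 3pm, and Triage can't share a slot with Legal.
So Triage must be 2pm.

2pm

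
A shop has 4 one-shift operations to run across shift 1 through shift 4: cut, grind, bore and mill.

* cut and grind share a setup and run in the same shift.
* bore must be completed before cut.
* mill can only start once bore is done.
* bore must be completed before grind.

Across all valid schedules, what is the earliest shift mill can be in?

shift 2

Precedence pushes mill to at least shift 2.
mill at shift 2 is achievable: cut in shift 2; mill in shift 2; grind in shift 2; bore in shift 1.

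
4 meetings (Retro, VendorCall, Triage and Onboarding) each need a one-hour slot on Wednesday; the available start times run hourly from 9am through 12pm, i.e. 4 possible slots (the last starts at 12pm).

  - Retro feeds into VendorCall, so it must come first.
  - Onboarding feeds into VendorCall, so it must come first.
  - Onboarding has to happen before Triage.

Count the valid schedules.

31

Splitting on Retro: it can be 9am (14), 10am (11), 11am (6). Listing each branch's schedules as (VendorCall, Triage, Onboarding):
Retro=9am: (10am,10am,9am) (10am,11am,9am) (10am,12pm,9am) (11am,10am,9am) (11am,11am,9am) (11am,11am,10am) (11am,12pm,9am) (11am,12pm,10am) (12pm,10am,9am) (12pm,11am,9am) (12pm,11am,10am) (12pm,12pm,9am) (12pm,12pm,10am) (12pm,12pm,11am) — 14.
Retro=10am: (11am,10am,9am) (11am,11am,9am) (11am,11am,10am) (11am,12pm,9am) (11am,12pm,10am) (12pm,10am,9am) (12pm,11am,9am) (12pm,11am,10am) (12pm,12pm,9am) (12pm,12pm,10am) (12pm,12pm,11am) — 11.
Retro=11am: (12pm,10am,9am) (12pm,11am,9am) (12pm,11am,10am) (12pm,12pm,9am) (12pm,12pm,10am) (12pm,12pm,11am) — 6.
Summing: 14 + 11 + 6 = 31.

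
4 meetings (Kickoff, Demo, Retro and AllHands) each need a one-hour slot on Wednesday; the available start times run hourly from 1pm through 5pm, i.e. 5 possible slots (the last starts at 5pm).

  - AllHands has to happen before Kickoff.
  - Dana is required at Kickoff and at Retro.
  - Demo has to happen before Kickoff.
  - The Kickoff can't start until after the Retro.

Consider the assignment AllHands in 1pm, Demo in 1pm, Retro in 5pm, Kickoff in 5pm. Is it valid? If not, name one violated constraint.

Invalid. Dana is required at Kickoff and at Retro.

Demo has to happen before Kickoff — holds.
The Kickoff can't start until after the Retro — violated.
AllHands has to happen before Kickoff — holds.
Dana is required at Kickoff and at Retro — violated.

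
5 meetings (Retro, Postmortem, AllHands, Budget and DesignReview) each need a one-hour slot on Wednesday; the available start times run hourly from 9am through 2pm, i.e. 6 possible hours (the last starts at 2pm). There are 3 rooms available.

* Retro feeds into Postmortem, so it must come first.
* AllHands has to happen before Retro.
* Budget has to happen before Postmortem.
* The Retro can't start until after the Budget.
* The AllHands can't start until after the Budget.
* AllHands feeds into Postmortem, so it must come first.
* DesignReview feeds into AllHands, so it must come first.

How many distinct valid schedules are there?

27

Splitting on Retro: it can be 11am (3), 12pm (10), 1pm (14). Listing each branch's schedules as (Postmortem, AllHands, Budget, DesignReview):
Retro=11am: (12pm,10am,9am,9am) (1pm,10am,9am,9am) (2pm,10am,9am,9am) — 3.
Retro=12pm: (1pm,10am,9am,9am) (1pm,11am,9am,9am) (1pm,11am,9am,10am) (1pm,11am,10am,9am) (1pm,11am,10am,10am) (2pm,10am,9am,9am) (2pm,11am,9am,9am) (2pm,11am,9am,10am) (2pm,11am,10am,9am) (2pm,11am,10am,10am) — 10.
Retro=1pm: (2pm,10am,9am,9am) (2pm,11am,9am,9am) (2pm,11am,9am,10am) (2pm,11am,10am,9am) (2pm,11am,10am,10am) (2pm,12pm,9am,9am) (2pm,12pm,9am,10am) (2pm,12pm,9am,11am) (2pm,12pm,10am,9am) (2pm,12pm,10am,10am) (2pm,12pm,10am,11am) (2pm,12pm,11am,9am) (2pm,12pm,11am,10am) (2pm,12pm,11am,11am) — 14.
Summing: 3 + 10 + 14 = 27.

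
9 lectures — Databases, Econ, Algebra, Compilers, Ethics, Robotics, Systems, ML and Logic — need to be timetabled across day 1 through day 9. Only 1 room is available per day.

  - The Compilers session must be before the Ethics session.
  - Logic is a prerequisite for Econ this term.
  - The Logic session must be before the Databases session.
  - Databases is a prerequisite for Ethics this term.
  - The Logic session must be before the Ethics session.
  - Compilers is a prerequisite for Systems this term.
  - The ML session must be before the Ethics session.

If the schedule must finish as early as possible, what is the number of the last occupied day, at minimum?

The precedence chain requires at least 3 distinct days.
With at most 1 per day and 9 lectures, at least 9 days are needed.
9 works (last occupied day: day 9): for example Compilers in day 3, Ethics in day 5, Econ in day 6, Algebra in day 8, ML in day 4, Robotics in day 9, Systems in day 7, Logic in day 1, Databases in day 2.

day 9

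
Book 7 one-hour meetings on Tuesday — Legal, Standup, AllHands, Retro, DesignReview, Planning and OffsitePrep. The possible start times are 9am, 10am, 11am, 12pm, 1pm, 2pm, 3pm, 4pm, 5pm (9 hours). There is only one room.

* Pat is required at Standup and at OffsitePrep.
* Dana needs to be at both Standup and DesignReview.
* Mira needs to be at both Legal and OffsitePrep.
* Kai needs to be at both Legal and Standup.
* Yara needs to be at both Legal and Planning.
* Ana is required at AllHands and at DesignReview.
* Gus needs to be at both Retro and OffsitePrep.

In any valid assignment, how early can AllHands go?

9am

AllHands at 9am is achievable: Legal in 10am, OffsitePrep in 3pm, Planning in 2pm, Retro in 12pm, Standup in 11am, AllHands in 9am, DesignReview in 1pm.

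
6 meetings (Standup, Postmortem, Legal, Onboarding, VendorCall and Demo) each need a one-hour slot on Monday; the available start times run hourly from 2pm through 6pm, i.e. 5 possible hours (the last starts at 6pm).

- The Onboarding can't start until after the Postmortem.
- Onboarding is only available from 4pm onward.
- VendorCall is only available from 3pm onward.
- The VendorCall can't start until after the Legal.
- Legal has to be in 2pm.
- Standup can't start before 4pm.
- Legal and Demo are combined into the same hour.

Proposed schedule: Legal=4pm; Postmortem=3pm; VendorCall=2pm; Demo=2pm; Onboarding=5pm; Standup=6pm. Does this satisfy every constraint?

Invalid. The VendorCall can't start until after the Legal.

VendorCall is only available from 3pm onward — violated.
Standup can't start before 4pm — holds.
The Onboarding can't start until after the Postmortem — holds.
The VendorCall can't start until after the Legal — violated.
Onboarding is only available from 4pm onward — holds.
Legal and Demo are combined into the same hour — violated.
Legal has to be in 2pm — violated.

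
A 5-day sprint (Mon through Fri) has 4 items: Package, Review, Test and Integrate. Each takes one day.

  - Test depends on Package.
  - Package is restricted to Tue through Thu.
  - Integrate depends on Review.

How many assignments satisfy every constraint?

60

Splitting on Package: it can be Tue (30), Wed (20), Thu (10). Listing each branch's schedules as (Review, Test, Integrate):
Package=Tue: (Mon,Wed,Tue) (Mon,Wed,Wed) (Mon,Wed,Thu) (Mon,Wed,Fri) (Mon,Thu,Tue) (Mon,Thu,Wed) (Mon,Thu,Thu) (Mon,Thu,Fri) (Mon,Fri,Tue) (Mon,Fri,Wed) (Mon,Fri,Thu) (Mon,Fri,Fri) (Tue,Wed,Wed) (Tue,Wed,Thu) (Tue,Wed,Fri) (Tue,Thu,Wed) (Tue,Thu,Thu) (Tue,Thu,Fri) (Tue,Fri,Wed) (Tue,Fri,Thu) (Tue,Fri,Fri) (Wed,Wed,Thu) (Wed,Wed,Fri) (Wed,Thu,Thu) (Wed,Thu,Fri) (Wed,Fri,Thu) (Wed,Fri,Fri) (Thu,Wed,Fri) (Thu,Thu,Fri) (Thu,Fri,Fri) — 30.
Package=Wed: (Mon,Thu,Tue) (Mon,Thu,Wed) (Mon,Thu,Thu) (Mon,Thu,Fri) (Mon,Fri,Tue) (Mon,Fri,Wed) (Mon,Fri,Thu) (Mon,Fri,Fri) (Tue,Thu,Wed) (Tue,Thu,Thu) (Tue,Thu,Fri) (Tue,Fri,Wed) (Tue,Fri,Thu) (Tue,Fri,Fri) (Wed,Thu,Thu) (Wed,Thu,Fri) (Wed,Fri,Thu) (Wed,Fri,Fri) (Thu,Thu,Fri) (Thu,Fri,Fri) — 20.
Package=Thu: (Mon,Fri,Tue) (Mon,Fri,Wed) (Mon,Fri,Thu) (Mon,Fri,Fri) (Tue,Fri,Wed) (Tue,Fri,Thu) (Tue,Fri,Fri) (Wed,Fri,Thu) (Wed,Fri,Fri) (Thu,Fri,Fri) — 10.
Summing: 30 + 20 + 10 = 60.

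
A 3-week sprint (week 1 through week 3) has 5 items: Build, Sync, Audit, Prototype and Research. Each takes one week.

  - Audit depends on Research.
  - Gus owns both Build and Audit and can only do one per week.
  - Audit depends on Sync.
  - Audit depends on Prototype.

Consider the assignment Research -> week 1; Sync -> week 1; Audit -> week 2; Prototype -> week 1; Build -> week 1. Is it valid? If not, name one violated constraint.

Valid

Audit depends on Research — holds.
Gus owns both Build and Audit and can only do one per week — holds.
Audit depends on Prototype — holds.
Audit depends on Sync — holds.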